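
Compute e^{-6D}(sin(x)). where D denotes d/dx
\sin{\left(x - 6 \right)}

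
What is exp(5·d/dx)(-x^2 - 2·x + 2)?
- x^{2} - 12 x - 33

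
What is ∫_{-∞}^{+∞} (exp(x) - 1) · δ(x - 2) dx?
-1 + e^{2}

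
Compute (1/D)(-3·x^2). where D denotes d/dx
- x^{3}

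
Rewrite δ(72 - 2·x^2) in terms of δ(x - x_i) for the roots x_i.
\frac{\delta(x - 6) + \delta(x + 6)}{24}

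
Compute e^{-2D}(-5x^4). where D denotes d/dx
- 5 x^{4} + 40 x^{3} - 120 x^{2} + 160 x - 80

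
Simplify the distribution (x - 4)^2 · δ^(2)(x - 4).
2\delta(x - 4)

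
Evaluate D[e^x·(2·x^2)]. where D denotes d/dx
2 x \left(x + 2\right) e^{x}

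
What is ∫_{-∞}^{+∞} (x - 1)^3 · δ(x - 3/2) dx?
\frac{1}{8}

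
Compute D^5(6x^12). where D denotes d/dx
570240 x^{7}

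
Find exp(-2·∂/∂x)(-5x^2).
- 5 x^{2} + 20 x - 20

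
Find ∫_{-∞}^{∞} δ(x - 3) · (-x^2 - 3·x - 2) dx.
-20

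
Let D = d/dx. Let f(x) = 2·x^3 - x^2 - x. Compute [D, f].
6 x^{2} - 2 x - 1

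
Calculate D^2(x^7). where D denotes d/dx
42 x^{5}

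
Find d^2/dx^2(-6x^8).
- 336 x^{6}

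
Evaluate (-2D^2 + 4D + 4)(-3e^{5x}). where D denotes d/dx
78 e^{5 x}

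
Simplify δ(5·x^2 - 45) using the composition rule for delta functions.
\frac{\delta(x - 3) + \delta(x + 3)}{30}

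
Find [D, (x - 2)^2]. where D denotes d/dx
2 x - 4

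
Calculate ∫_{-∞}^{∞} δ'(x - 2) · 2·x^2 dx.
-8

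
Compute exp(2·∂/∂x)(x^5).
x^{5} + 10 x^{4} + 40 x^{3} + 80 x^{2} + 80 x + 32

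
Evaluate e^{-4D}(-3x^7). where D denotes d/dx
- 3 x^{7} + 84 x^{6} - 1008 x^{5} + 6720 x^{4} - 26880 x^{3} + 64512 x^{2} - 86016 x + 49152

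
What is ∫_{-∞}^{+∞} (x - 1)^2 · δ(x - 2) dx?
1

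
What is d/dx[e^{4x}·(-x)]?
\left(- 4 x - 1\right) e^{4 x}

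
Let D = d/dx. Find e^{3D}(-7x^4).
- 7 x^{4} - 84 x^{3} - 378 x^{2} - 756 x - 567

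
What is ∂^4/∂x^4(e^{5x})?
625 e^{5 x}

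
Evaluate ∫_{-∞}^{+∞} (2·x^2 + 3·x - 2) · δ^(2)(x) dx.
4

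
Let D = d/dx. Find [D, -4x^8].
- 32 x^{7}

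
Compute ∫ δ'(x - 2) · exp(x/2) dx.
- \frac{e}{2}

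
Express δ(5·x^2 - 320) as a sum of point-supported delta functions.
\frac{\delta(x - 8) + \delta(x + 8)}{80}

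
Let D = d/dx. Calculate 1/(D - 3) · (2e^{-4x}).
- \frac{2 e^{- 4 x}}{7}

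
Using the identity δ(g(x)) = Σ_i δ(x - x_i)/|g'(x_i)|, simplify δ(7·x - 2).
\frac{\delta(x - 2/7)}{7}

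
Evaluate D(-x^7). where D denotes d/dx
- 7 x^{6}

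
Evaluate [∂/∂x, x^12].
12 x^{11}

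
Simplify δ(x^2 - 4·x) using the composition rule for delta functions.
\frac{\delta(x - 4) + \delta(x)}{4}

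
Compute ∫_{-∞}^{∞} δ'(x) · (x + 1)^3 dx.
-3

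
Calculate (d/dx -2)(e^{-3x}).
- 5 e^{- 3 x}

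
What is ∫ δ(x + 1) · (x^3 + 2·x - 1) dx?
-4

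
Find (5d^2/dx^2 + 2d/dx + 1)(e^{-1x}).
4 e^{- x}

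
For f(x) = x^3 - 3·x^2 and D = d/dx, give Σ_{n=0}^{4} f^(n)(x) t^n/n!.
t^{3} + 3 t^{2} \left(x - 1\right) + 3 t x \left(x - 2\right) + x^{3} - 3 x^{2}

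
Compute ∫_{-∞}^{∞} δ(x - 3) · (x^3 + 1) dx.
28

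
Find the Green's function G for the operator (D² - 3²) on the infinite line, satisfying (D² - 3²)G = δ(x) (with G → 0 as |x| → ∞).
-\frac{e^{-3|x|}}{6}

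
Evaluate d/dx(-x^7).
- 7 x^{6}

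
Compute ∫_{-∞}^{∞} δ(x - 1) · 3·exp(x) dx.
3 e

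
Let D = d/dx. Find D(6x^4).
24 x^{3}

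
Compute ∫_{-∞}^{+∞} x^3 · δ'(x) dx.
0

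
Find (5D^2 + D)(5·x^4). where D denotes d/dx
20 x^{2} \left(x + 15\right)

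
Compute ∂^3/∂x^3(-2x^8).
- 672 x^{5}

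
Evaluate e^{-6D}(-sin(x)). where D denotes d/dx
- \sin{\left(x - 6 \right)}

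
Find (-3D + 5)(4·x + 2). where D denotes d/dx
20 x - 2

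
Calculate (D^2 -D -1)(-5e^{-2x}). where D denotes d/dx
- 25 e^{- 2 x}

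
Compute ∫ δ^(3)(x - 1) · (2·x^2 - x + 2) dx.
0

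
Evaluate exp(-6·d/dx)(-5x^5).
- 5 x^{5} + 150 x^{4} - 1800 x^{3} + 10800 x^{2} - 32400 x + 38880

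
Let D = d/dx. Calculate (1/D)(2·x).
x^{2}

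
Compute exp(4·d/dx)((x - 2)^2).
x^{2} + 4 x + 4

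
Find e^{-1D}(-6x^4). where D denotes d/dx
- 6 x^{4} + 24 x^{3} - 36 x^{2} + 24 x - 6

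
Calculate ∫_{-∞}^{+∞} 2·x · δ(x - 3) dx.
6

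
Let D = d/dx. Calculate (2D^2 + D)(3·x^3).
9 x \left(x + 4\right)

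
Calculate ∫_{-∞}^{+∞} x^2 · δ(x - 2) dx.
4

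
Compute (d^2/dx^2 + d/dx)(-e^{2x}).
- 6 e^{2 x}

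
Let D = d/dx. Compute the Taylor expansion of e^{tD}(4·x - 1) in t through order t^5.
4 t + 4 x - 1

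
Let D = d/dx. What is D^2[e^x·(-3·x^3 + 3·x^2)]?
3 \left(- x^{3} - 5 x^{2} - 2 x + 2\right) e^{x}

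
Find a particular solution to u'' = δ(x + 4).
\frac{|x + 4|}{2}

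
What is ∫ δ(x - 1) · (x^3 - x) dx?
0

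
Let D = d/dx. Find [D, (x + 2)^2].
2 x + 4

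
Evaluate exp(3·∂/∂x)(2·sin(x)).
2 \sin{\left(x + 3 \right)}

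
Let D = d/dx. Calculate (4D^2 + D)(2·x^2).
4 x + 16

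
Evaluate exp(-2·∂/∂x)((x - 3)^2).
x^{2} - 10 x + 25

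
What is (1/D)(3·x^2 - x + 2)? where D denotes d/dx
x^{3} - \frac{x^{2}}{2} + 2 x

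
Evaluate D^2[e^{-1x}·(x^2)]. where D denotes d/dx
\left(x^{2} - 4 x + 2\right) e^{- x}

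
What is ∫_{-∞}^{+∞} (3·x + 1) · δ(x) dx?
1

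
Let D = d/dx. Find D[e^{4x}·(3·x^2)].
6 x \left(2 x + 1\right) e^{4 x}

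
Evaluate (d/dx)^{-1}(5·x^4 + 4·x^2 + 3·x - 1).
x^{5} + \frac{4 x^{3}}{3} + \frac{3 x^{2}}{2} - x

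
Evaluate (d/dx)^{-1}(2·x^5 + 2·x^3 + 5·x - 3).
\frac{x^{6}}{3} + \frac{x^{4}}{2} + \frac{5 x^{2}}{2} - 3 x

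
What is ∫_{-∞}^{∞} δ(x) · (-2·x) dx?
0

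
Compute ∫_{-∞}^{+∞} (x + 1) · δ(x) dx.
1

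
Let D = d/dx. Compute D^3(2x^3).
12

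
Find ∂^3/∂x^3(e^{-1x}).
- e^{- x}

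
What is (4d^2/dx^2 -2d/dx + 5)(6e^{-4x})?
462 e^{- 4 x}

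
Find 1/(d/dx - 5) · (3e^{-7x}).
- \frac{e^{- 7 x}}{4}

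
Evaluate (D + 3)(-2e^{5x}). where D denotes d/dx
- 16 e^{5 x}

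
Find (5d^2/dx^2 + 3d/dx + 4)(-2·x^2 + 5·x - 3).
- 8 x^{2} + 8 x - 17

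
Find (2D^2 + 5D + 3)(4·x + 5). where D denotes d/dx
12 x + 35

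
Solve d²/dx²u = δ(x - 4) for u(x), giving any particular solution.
\frac{|x - 4|}{2}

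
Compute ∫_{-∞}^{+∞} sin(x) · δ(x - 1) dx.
\sin{\left(1 \right)}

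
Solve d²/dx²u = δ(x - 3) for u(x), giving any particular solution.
\frac{|x - 3|}{2}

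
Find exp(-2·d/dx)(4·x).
4 x - 8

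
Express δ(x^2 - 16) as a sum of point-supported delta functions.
\frac{\delta(x + 4) + \delta(x - 4)}{8}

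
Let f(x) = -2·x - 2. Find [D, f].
-2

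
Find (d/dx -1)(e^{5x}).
4 e^{5 x}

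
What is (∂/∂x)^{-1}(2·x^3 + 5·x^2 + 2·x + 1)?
\frac{x^{4}}{2} + \frac{5 x^{3}}{3} + x^{2} + x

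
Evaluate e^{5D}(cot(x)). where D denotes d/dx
\cot{\left(x + 5 \right)}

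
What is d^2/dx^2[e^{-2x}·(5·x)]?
20 \left(x - 1\right) e^{- 2 x}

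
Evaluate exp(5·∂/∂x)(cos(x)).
\cos{\left(x + 5 \right)}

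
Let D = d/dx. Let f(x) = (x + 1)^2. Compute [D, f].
2 x + 2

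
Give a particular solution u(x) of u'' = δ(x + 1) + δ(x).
\frac{|x + 1|}{2} + \frac{|x|}{2}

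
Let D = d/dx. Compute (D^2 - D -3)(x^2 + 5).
- 3 x^{2} - 2 x - 13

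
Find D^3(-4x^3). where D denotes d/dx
-24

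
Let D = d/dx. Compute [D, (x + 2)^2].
2 x + 4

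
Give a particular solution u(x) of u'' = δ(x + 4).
\frac{|x + 4|}{2}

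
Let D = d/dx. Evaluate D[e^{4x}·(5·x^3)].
x^{2} \left(20 x + 15\right) e^{4 x}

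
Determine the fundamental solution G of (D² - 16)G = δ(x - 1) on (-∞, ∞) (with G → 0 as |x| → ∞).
-\frac{e^{-4|x - 1|}}{8}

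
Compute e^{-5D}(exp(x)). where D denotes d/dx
e^{x - 5}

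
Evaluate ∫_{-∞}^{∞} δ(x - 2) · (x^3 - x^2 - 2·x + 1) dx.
1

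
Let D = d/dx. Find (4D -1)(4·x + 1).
15 - 4 x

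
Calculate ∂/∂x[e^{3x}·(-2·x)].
\left(- 6 x - 2\right) e^{3 x}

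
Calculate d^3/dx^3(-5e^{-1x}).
5 e^{- x}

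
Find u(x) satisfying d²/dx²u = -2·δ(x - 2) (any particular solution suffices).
-|x - 2|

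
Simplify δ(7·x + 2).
\frac{\delta(x + 2/7)}{7}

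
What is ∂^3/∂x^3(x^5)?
60 x^{2}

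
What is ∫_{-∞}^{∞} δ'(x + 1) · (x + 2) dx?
-1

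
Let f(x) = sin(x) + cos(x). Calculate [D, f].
- \sin{\left(x \right)} + \cos{\left(x \right)}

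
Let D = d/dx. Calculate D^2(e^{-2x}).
4 e^{- 2 x}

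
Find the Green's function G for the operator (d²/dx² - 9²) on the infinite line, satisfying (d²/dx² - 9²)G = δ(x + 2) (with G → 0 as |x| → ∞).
-\frac{e^{-9|x + 2|}}{18}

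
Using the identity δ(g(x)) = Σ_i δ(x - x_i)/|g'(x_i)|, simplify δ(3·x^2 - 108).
\frac{\delta(x - 6) + \delta(x + 6)}{36}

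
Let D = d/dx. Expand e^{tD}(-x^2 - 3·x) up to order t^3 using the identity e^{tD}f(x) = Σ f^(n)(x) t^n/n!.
- t^{2} - t \left(2 x + 3\right) - x^{2} - 3 x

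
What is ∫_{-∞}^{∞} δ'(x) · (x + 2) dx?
-1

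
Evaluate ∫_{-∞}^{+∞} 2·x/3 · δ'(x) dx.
- \frac{2}{3}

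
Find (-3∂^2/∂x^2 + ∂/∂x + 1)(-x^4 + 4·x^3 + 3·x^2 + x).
- x^{4} + 51 x^{2} - 65 x - 17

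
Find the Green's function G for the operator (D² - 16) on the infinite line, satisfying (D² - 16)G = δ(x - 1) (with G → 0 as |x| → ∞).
-\frac{e^{-4|x - 1|}}{8}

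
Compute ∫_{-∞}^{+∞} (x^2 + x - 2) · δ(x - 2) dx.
4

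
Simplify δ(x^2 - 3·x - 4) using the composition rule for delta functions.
\frac{\delta(x - 4) + \delta(x + 1)}{5}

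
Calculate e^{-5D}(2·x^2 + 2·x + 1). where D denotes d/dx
2 x^{2} - 18 x + 41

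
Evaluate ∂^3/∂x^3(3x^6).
360 x^{3}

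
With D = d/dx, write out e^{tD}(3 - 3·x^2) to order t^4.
- 3 t^{2} - 6 t x - 3 x^{2} + 3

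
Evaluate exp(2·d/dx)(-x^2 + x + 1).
- x^{2} - 3 x - 1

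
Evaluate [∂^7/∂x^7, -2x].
-14\frac{d^{6}}{dx^{6}}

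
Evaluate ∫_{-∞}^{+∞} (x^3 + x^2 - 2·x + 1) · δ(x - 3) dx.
31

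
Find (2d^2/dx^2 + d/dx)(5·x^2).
10 x + 20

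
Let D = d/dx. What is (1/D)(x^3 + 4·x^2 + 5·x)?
\frac{x^{4}}{4} + \frac{4 x^{3}}{3} + \frac{5 x^{2}}{2}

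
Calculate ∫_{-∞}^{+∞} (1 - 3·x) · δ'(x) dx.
3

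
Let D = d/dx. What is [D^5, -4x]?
-20D^{4}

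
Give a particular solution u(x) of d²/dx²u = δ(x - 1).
\frac{|x - 1|}{2}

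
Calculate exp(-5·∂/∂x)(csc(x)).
\csc{\left(x - 5 \right)}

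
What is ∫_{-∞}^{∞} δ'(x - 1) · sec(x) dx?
- \tan{\left(1 \right)} \sec{\left(1 \right)}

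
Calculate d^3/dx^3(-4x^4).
- 96 x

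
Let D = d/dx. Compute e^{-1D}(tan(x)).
\tan{\left(x - 1 \right)}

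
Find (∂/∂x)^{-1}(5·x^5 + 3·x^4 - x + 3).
\frac{5 x^{6}}{6} + \frac{3 x^{5}}{5} - \frac{x^{2}}{2} + 3 x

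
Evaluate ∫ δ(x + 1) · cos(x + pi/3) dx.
\sin{\left(\frac{\pi}{6} + 1 \right)}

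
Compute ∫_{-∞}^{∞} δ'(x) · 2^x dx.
- \log{\left(2 \right)}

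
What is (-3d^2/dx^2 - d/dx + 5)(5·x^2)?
25 x^{2} - 10 x - 30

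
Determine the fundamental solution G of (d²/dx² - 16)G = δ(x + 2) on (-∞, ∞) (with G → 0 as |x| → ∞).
-\frac{e^{-4|x + 2|}}{8}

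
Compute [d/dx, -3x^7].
- 21 x^{6}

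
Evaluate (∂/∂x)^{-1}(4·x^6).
\frac{4 x^{7}}{7}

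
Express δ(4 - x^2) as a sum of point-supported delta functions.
\frac{\delta(x - 2) + \delta(x + 2)}{4}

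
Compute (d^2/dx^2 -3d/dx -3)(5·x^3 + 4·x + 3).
- 15 x^{3} - 45 x^{2} + 18 x - 21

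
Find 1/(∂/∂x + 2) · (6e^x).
2 e^{x}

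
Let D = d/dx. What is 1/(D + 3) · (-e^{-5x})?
\frac{e^{- 5 x}}{2}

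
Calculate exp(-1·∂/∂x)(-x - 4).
- x - 3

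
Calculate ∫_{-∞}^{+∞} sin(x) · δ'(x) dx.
-1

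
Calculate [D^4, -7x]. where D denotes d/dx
-28D^{3}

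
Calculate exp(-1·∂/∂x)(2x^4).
2 x^{4} - 8 x^{3} + 12 x^{2} - 8 x + 2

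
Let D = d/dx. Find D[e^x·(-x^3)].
x^{2} \left(- x - 3\right) e^{x}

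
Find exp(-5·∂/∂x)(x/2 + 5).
\frac{x}{2} + \frac{5}{2}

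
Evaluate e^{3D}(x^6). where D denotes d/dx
x^{6} + 18 x^{5} + 135 x^{4} + 540 x^{3} + 1215 x^{2} + 1458 x + 729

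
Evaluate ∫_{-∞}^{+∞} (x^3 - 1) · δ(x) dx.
-1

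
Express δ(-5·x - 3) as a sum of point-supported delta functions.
\frac{\delta(x + 3/5)}{5}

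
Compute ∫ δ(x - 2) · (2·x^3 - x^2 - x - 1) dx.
9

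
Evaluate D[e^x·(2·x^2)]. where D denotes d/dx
2 x \left(x + 2\right) e^{x}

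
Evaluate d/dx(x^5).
5 x^{4}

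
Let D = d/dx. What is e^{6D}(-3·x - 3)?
- 3 x - 21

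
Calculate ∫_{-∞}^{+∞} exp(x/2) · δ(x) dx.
1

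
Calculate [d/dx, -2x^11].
- 22 x^{10}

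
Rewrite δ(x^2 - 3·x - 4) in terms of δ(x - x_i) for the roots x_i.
\frac{\delta(x - 4) + \delta(x + 1)}{5}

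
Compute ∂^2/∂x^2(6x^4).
72 x^{2}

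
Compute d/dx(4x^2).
8 x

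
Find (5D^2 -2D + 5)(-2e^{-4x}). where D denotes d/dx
- 186 e^{- 4 x}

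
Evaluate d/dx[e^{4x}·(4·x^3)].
x^{2} \left(16 x + 12\right) e^{4 x}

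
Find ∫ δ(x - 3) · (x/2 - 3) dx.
- \frac{3}{2}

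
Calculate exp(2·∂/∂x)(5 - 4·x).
- 4 x - 3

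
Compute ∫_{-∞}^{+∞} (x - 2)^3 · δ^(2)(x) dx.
-12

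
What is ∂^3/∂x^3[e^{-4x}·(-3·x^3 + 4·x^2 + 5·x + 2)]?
2 \left(96 x^{3} - 344 x^{2} + 140 x - 1\right) e^{- 4 x}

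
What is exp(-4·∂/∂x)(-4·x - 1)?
15 - 4 x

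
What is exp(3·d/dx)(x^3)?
x^{3} + 9 x^{2} + 27 x + 27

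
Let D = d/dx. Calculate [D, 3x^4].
12 x^{3}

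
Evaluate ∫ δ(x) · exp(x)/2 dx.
\frac{1}{2}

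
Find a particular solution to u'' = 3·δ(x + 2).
\frac{3|x + 2|}{2}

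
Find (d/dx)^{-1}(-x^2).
- \frac{x^{3}}{3}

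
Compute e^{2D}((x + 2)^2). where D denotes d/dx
x^{2} + 8 x + 16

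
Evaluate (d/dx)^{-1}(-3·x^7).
- \frac{3 x^{8}}{8}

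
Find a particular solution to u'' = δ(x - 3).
\frac{|x - 3|}{2}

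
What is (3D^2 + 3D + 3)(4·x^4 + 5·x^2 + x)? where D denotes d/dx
12 x^{4} + 48 x^{3} + 159 x^{2} + 33 x + 33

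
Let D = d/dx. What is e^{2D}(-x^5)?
- x^{5} - 10 x^{4} - 40 x^{3} - 80 x^{2} - 80 x - 32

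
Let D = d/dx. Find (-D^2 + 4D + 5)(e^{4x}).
5 e^{4 x}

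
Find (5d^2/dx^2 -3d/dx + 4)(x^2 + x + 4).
4 x^{2} - 2 x + 23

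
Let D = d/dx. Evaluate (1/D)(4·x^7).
\frac{x^{8}}{2}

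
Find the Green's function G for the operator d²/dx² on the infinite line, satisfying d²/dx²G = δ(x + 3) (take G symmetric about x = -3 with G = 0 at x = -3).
\frac{|x + 3|}{2}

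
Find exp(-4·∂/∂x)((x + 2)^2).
x^{2} - 4 x + 4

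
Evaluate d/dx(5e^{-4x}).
- 20 e^{- 4 x}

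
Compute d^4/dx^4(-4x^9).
- 12096 x^{5}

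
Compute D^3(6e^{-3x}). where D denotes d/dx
- 162 e^{- 3 x}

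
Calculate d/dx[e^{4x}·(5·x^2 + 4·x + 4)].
\left(20 x^{2} + 26 x + 20\right) e^{4 x}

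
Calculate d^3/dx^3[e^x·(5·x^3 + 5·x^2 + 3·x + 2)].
\left(5 x^{3} + 50 x^{2} + 123 x + 71\right) e^{x}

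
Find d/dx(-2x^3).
- 6 x^{2}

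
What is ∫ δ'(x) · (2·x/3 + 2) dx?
- \frac{2}{3}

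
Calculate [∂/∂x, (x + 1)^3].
3 \left(x + 1\right)^{2}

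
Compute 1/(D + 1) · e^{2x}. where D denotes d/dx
\frac{e^{2 x}}{3}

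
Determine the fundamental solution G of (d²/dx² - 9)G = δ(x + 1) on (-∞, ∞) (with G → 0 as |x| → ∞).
-\frac{e^{-3|x + 1|}}{6}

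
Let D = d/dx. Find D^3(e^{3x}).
27 e^{3 x}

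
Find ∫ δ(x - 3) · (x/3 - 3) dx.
-2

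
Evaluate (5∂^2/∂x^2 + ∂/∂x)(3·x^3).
9 x \left(x + 10\right)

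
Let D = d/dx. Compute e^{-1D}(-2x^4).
- 2 x^{4} + 8 x^{3} - 12 x^{2} + 8 x - 2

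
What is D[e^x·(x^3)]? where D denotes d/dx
x^{2} \left(x + 3\right) e^{x}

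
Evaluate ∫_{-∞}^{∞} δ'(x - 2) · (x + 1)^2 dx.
-6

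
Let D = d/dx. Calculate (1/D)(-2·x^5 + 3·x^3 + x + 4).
- \frac{x^{6}}{3} + \frac{3 x^{4}}{4} + \frac{x^{2}}{2} + 4 x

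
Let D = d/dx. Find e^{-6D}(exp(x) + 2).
e^{x - 6} + 2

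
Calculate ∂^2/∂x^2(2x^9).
144 x^{7}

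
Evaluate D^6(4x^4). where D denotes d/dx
0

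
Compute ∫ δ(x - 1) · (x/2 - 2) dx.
- \frac{3}{2}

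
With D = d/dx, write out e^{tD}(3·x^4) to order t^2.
3 x^{2} \left(6 t^{2} + 4 t x + x^{2}\right)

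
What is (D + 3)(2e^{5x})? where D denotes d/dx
16 e^{5 x}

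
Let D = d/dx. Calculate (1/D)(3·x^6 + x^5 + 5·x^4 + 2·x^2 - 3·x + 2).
\frac{3 x^{7}}{7} + \frac{x^{6}}{6} + x^{5} + \frac{2 x^{3}}{3} - \frac{3 x^{2}}{2} + 2 x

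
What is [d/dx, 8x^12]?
96 x^{11}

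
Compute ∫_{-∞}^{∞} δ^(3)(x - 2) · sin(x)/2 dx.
\frac{\cos{\left(2 \right)}}{2}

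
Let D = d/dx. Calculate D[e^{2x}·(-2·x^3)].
x^{2} \left(- 4 x - 6\right) e^{2 x}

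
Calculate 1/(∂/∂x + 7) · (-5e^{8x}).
- \frac{e^{8 x}}{3}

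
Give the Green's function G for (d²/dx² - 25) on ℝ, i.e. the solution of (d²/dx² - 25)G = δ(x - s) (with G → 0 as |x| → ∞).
-\frac{e^{-5|x-s|}}{10}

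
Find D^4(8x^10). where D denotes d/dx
40320 x^{6}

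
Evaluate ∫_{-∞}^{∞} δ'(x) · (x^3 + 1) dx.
0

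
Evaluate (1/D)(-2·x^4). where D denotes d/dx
- \frac{2 x^{5}}{5}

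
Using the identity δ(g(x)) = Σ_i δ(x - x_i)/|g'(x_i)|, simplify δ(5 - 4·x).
\frac{\delta(x - 5/4)}{4}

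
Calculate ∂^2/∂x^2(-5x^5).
- 100 x^{3}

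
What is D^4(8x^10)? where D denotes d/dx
40320 x^{6}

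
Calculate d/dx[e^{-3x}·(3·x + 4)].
9 \left(- x - 1\right) e^{- 3 x}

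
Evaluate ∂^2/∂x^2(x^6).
30 x^{4}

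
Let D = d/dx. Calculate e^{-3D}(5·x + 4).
5 x - 11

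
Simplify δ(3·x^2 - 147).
\frac{\delta(x - 7) + \delta(x + 7)}{42}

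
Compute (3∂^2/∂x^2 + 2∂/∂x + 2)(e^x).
7 e^{x}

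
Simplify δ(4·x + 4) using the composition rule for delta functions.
\frac{\delta(x + 1)}{4}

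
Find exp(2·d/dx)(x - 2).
x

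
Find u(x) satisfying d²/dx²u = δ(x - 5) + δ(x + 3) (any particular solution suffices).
\frac{|x - 5|}{2} + \frac{|x + 3|}{2}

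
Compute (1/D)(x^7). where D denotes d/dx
\frac{x^{8}}{8}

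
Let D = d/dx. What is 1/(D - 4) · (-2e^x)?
\frac{2 e^{x}}{3}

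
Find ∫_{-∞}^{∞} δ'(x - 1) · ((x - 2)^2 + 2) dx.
2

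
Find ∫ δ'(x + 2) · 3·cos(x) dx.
- 3 \sin{\left(2 \right)}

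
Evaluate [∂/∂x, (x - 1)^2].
2 x - 2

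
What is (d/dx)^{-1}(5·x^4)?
x^{5}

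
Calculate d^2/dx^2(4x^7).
168 x^{5}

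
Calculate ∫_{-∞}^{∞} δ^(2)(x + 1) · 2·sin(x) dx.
2 \sin{\left(1 \right)}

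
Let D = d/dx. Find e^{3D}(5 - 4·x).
- 4 x - 7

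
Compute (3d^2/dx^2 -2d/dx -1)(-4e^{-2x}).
- 60 e^{- 2 x}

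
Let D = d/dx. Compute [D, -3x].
-3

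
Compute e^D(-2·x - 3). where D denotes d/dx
- 2 x - 5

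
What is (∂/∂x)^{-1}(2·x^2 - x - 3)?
\frac{2 x^{3}}{3} - \frac{x^{2}}{2} - 3 x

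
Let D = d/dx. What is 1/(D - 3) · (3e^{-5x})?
- \frac{3 e^{- 5 x}}{8}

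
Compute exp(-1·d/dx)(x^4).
x^{4} - 4 x^{3} + 6 x^{2} - 4 x + 1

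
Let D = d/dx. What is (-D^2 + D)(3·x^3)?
9 x \left(x - 2\right)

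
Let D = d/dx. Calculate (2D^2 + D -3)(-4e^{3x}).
- 72 e^{3 x}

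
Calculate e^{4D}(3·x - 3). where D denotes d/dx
3 x + 9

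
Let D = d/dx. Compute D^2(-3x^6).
- 90 x^{4}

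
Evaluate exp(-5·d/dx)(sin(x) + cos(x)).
\sqrt{2} \cos{\left(- x + \frac{\pi}{4} + 5 \right)}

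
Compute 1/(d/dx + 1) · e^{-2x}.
- e^{- 2 x}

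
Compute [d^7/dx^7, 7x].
49\frac{d^{6}}{dx^{6}}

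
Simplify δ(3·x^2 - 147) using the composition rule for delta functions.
\frac{\delta(x - 7) + \delta(x + 7)}{42}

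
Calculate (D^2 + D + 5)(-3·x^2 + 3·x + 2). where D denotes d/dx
- 15 x^{2} + 9 x + 7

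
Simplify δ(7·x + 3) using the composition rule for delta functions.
\frac{\delta(x + 3/7)}{7}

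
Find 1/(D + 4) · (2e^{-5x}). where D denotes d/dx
- 2 e^{- 5 x}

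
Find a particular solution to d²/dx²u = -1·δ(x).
-\frac{|x|}{2}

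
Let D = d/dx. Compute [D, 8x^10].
80 x^{9}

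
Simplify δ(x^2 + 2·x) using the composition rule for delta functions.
\frac{\delta(x + 2) + \delta(x)}{2}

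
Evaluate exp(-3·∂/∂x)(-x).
3 - x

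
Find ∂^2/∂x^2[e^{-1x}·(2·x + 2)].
2 \left(x - 1\right) e^{- x}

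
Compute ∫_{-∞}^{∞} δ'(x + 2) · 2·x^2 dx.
8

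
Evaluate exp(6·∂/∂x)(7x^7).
7 x^{7} + 294 x^{6} + 5292 x^{5} + 52920 x^{4} + 317520 x^{3} + 1143072 x^{2} + 2286144 x + 1959552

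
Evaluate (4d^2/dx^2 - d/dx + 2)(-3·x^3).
3 x \left(- 2 x^{2} + 3 x - 24\right)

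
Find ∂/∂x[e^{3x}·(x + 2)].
\left(3 x + 7\right) e^{3 x}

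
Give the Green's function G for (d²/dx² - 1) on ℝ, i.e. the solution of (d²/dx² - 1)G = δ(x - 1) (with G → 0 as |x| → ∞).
-\frac{e^{-|x - 1|}}{2}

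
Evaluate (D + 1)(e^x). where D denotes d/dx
2 e^{x}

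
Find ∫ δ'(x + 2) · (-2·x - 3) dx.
2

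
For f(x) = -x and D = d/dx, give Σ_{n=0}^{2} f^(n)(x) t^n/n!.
- t - x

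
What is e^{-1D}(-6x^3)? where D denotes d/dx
- 6 x^{3} + 18 x^{2} - 18 x + 6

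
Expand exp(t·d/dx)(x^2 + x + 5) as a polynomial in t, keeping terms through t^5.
t^{2} + t \left(2 x + 1\right) + x^{2} + x + 5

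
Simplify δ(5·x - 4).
\frac{\delta(x - 4/5)}{5}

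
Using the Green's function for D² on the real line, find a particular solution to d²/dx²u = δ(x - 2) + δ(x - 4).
\frac{|x - 2|}{2} + \frac{|x - 4|}{2}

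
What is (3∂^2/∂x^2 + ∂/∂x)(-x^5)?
5 x^{3} \left(- x - 12\right)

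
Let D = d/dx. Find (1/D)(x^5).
\frac{x^{6}}{6}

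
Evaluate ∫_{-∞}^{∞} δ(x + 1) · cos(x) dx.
\cos{\left(1 \right)}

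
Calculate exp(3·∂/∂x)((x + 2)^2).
x^{2} + 10 x + 25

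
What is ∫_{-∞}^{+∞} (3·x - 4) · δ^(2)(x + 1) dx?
0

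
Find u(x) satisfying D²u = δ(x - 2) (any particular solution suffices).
\frac{|x - 2|}{2}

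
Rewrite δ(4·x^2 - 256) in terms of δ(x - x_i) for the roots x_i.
\frac{\delta(x - 8) + \delta(x + 8)}{64}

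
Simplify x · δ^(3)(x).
-3\delta^{(2)}(x)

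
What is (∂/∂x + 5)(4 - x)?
19 - 5 x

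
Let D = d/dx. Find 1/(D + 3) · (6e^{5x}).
\frac{3 e^{5 x}}{4}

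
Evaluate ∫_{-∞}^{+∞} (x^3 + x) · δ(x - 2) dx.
10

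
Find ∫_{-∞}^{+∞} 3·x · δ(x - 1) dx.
3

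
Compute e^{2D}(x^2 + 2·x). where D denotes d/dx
x^{2} + 6 x + 8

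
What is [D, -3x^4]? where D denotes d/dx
- 12 x^{3}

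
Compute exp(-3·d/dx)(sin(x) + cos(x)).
\sqrt{2} \cos{\left(- x + \frac{\pi}{4} + 3 \right)}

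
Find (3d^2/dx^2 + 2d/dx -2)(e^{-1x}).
- e^{- x}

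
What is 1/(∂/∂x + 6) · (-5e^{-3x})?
- \frac{5 e^{- 3 x}}{3}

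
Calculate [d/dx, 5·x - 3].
5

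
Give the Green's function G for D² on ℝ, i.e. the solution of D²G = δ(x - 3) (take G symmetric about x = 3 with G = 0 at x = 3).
\frac{|x - 3|}{2}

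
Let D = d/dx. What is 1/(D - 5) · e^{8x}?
\frac{e^{8 x}}{3}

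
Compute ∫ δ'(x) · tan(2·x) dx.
-2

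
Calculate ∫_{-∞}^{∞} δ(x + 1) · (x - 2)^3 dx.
-27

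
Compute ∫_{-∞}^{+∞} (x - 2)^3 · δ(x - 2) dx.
0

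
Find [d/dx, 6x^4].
24 x^{3}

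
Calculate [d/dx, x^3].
3 x^{2}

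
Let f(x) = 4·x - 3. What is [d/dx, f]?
4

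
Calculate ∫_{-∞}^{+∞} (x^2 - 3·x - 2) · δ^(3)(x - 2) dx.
0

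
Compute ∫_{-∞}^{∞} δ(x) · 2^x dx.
1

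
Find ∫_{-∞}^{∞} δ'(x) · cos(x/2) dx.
0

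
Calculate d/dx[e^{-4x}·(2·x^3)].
x^{2} \left(6 - 8 x\right) e^{- 4 x}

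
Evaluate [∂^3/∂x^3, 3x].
9\frac{d^{2}}{dx^{2}}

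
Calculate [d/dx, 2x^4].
8 x^{3}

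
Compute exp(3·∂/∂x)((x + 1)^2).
x^{2} + 8 x + 16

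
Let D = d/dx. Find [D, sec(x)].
\tan{\left(x \right)} \sec{\left(x \right)}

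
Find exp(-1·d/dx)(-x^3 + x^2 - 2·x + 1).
- x^{3} + 4 x^{2} - 7 x + 5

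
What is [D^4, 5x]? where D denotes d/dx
20D^{3}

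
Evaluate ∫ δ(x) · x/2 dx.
0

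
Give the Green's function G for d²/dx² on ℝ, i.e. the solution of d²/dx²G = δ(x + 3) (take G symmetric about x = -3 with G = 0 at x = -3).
\frac{|x + 3|}{2}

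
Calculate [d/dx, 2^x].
2^{x} \log{\left(2 \right)}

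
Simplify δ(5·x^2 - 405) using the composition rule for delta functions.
\frac{\delta(x - 9) + \delta(x + 9)}{90}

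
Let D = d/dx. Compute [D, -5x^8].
- 40 x^{7}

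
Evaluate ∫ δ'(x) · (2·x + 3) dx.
-2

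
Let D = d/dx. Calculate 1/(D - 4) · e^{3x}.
- e^{3 x}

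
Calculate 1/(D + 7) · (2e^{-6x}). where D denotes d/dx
2 e^{- 6 x}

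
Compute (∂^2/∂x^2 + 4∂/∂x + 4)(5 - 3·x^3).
- 12 x^{3} - 36 x^{2} - 18 x + 20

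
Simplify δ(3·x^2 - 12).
\frac{\delta(x - 2) + \delta(x + 2)}{12}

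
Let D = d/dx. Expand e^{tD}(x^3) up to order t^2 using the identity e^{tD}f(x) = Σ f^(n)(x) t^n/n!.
x \left(3 t^{2} + 3 t x + x^{2}\right)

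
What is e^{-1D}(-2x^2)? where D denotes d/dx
- 2 x^{2} + 4 x - 2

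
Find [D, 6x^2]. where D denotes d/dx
12 x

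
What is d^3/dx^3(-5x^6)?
- 600 x^{3}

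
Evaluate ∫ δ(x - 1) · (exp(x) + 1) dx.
1 + e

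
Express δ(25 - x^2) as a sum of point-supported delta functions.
\frac{\delta(x - 5) + \delta(x + 5)}{10}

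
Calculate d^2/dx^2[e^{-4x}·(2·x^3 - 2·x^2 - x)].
4 \left(8 x^{3} - 20 x^{2} + 7 x + 1\right) e^{- 4 x}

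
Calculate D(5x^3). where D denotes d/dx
15 x^{2}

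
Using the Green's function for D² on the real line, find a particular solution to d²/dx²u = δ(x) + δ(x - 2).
\frac{|x|}{2} + \frac{|x - 2|}{2}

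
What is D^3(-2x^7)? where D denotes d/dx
- 420 x^{4}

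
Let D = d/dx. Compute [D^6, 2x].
12D^{5}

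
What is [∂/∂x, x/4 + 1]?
\frac{1}{4}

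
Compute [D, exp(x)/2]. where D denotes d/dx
\frac{e^{x}}{2}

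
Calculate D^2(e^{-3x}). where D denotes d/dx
9 e^{- 3 x}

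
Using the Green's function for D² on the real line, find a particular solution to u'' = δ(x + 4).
\frac{|x + 4|}{2}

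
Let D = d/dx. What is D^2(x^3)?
6 x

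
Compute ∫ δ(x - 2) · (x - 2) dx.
0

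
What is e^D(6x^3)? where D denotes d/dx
6 x^{3} + 18 x^{2} + 18 x + 6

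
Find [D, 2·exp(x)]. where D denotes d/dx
2 e^{x}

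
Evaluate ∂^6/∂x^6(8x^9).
483840 x^{3}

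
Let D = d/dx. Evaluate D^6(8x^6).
5760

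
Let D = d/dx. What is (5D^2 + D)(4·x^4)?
16 x^{2} \left(x + 15\right)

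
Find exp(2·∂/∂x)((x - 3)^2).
x^{2} - 2 x + 1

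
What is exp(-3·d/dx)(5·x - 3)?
5 x - 18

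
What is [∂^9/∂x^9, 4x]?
36\frac{d^{8}}{dx^{8}}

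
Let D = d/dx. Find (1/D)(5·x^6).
\frac{5 x^{7}}{7}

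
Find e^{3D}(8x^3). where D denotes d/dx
8 x^{3} + 72 x^{2} + 216 x + 216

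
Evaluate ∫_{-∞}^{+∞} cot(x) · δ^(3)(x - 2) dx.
6 \cot^{4}{\left(2 \right)} + 8 \cot^{2}{\left(2 \right)} + 2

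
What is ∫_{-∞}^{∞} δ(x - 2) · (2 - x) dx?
0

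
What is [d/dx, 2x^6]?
12 x^{5}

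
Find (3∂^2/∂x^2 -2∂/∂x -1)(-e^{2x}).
- 7 e^{2 x}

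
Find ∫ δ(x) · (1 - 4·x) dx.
1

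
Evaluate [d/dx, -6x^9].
- 54 x^{8}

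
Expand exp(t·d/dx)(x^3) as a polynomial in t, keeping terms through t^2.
x \left(3 t^{2} + 3 t x + x^{2}\right)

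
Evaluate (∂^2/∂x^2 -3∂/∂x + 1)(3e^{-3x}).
57 e^{- 3 x}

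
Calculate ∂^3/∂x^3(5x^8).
1680 x^{5}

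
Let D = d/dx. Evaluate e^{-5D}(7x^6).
7 x^{6} - 210 x^{5} + 2625 x^{4} - 17500 x^{3} + 65625 x^{2} - 131250 x + 109375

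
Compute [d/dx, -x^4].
- 4 x^{3}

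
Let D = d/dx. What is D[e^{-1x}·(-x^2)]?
x \left(x - 2\right) e^{- x}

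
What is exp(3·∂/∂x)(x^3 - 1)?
x^{3} + 9 x^{2} + 27 x + 26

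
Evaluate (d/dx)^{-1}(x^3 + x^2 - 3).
\frac{x^{4}}{4} + \frac{x^{3}}{3} - 3 x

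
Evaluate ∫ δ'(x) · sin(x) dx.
-1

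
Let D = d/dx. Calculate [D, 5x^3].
15 x^{2}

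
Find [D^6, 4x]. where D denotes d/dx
24D^{5}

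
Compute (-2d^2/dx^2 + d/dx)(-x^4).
4 x^{2} \left(6 - x\right)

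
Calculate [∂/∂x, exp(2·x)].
2 e^{2 x}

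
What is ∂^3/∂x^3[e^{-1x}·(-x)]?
\left(x - 3\right) e^{- x}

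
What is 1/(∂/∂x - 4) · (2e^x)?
- \frac{2 e^{x}}{3}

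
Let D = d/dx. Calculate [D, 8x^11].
88 x^{10}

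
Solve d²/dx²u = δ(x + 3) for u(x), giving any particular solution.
\frac{|x + 3|}{2}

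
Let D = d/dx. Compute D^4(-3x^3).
0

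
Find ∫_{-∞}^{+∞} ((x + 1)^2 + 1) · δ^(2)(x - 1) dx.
2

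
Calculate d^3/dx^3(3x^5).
180 x^{2}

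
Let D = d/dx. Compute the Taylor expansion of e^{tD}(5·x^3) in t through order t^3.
5 t^{3} + 15 t^{2} x + 15 t x^{2} + 5 x^{3}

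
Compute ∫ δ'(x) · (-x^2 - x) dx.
1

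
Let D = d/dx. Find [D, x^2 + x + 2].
2 x + 1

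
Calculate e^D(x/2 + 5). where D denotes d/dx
\frac{x}{2} + \frac{11}{2}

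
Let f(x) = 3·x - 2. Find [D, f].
3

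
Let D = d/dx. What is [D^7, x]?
7D^{6}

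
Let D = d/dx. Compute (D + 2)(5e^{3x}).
25 e^{3 x}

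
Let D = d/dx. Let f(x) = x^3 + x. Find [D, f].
3 x^{2} + 1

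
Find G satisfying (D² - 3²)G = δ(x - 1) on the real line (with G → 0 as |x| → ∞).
-\frac{e^{-3|x - 1|}}{6}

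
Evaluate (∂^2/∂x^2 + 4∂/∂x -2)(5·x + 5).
10 - 10 x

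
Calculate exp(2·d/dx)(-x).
- x - 2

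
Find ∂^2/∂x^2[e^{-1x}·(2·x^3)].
2 x \left(x^{2} - 6 x + 6\right) e^{- x}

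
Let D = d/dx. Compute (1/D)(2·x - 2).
x^{2} - 2 x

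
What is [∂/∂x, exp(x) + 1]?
e^{x}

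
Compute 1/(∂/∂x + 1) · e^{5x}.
\frac{e^{5 x}}{6}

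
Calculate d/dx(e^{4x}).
4 e^{4 x}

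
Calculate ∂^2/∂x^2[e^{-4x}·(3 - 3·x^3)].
6 \left(- 8 x^{3} + 12 x^{2} - 3 x + 8\right) e^{- 4 x}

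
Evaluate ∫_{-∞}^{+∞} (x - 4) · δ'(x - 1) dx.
-1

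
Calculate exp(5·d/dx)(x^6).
x^{6} + 30 x^{5} + 375 x^{4} + 2500 x^{3} + 9375 x^{2} + 18750 x + 15625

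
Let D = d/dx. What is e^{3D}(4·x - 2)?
4 x + 10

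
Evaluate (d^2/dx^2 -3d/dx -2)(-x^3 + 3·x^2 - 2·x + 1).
2 x^{3} + 3 x^{2} - 20 x + 10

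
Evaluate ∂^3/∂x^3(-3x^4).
- 72 x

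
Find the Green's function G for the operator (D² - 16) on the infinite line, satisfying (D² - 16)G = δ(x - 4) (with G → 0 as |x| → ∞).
-\frac{e^{-4|x - 4|}}{8}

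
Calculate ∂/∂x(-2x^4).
- 8 x^{3}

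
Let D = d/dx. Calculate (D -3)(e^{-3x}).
- 6 e^{- 3 x}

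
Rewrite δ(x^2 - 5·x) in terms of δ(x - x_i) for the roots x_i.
\frac{\delta(x - 5) + \delta(x)}{5}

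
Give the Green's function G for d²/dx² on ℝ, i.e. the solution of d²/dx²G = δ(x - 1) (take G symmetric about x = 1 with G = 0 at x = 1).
\frac{|x - 1|}{2}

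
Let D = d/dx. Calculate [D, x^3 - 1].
3 x^{2}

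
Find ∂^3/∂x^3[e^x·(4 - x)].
\left(1 - x\right) e^{x}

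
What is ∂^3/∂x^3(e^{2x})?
8 e^{2 x}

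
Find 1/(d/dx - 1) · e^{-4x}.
- \frac{e^{- 4 x}}{5}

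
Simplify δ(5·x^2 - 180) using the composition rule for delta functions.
\frac{\delta(x - 6) + \delta(x + 6)}{60}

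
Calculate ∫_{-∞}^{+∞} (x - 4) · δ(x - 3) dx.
-1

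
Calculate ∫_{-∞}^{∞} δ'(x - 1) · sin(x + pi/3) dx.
- \cos{\left(1 + \frac{\pi}{3} \right)}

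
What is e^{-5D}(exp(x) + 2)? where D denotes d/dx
e^{x - 5} + 2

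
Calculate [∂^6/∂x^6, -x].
-6\frac{d^{5}}{dx^{5}}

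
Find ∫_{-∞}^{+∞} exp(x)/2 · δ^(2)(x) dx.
\frac{1}{2}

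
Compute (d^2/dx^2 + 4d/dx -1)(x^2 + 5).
- x^{2} + 8 x - 3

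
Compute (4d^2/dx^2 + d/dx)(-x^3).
3 x \left(- x - 8\right)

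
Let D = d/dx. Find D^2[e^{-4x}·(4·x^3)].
8 x \left(8 x^{2} - 12 x + 3\right) e^{- 4 x}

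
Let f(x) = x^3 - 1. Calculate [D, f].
3 x^{2}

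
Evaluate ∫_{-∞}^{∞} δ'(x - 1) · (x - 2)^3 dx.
-3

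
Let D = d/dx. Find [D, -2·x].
-2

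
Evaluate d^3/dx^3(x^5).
60 x^{2}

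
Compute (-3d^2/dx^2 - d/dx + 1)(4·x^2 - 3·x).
4 x^{2} - 11 x - 21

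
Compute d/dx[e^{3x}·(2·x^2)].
2 x \left(3 x + 2\right) e^{3 x}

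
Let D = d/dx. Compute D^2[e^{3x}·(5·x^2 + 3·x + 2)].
\left(45 x^{2} + 87 x + 46\right) e^{3 x}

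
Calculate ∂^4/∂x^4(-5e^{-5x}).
- 3125 e^{- 5 x}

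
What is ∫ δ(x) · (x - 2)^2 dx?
4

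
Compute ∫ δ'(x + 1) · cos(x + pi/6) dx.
\cos{\left(1 + \frac{\pi}{3} \right)}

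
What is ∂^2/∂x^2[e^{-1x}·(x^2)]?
\left(x^{2} - 4 x + 2\right) e^{- x}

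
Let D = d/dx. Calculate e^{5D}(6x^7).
6 x^{7} + 210 x^{6} + 3150 x^{5} + 26250 x^{4} + 131250 x^{3} + 393750 x^{2} + 656250 x + 468750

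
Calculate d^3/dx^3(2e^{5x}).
250 e^{5 x}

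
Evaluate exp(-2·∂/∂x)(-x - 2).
- x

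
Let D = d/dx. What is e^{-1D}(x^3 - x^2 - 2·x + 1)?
x^{3} - 4 x^{2} + 3 x + 1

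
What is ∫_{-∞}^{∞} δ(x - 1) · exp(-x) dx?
e^{-1}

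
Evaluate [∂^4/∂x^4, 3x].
12\frac{d^{3}}{dx^{3}}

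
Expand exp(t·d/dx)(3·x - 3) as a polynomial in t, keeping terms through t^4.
3 t + 3 x - 3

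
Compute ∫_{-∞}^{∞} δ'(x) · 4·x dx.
-4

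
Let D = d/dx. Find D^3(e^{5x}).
125 e^{5 x}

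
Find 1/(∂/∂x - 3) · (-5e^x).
\frac{5 e^{x}}{2}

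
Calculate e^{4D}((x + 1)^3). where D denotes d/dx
x^{3} + 15 x^{2} + 75 x + 125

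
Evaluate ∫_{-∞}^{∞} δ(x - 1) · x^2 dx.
1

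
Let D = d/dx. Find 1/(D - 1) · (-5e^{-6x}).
\frac{5 e^{- 6 x}}{7}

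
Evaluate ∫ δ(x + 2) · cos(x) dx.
\cos{\left(2 \right)}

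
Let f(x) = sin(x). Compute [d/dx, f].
\cos{\left(x \right)}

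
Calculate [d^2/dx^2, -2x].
-4\frac{d}{dx}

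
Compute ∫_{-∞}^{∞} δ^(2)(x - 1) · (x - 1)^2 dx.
2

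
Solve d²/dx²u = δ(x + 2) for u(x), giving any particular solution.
\frac{|x + 2|}{2}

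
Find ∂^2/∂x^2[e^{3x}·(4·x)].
\left(36 x + 24\right) e^{3 x}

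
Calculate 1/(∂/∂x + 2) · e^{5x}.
\frac{e^{5 x}}{7}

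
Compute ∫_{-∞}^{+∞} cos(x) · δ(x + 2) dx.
\cos{\left(2 \right)}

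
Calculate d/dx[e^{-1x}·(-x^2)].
x \left(x - 2\right) e^{- x}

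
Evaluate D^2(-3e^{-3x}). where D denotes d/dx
- 27 e^{- 3 x}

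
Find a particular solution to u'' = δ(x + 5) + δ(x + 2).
\frac{|x + 5|}{2} + \frac{|x + 2|}{2}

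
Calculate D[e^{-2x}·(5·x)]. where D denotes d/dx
5 \left(1 - 2 x\right) e^{- 2 x}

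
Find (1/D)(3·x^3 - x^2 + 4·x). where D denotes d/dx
\frac{3 x^{4}}{4} - \frac{x^{3}}{3} + 2 x^{2}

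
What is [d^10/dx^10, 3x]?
30\frac{d^{9}}{dx^{9}}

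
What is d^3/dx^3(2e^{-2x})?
- 16 e^{- 2 x}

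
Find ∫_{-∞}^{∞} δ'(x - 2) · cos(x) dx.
\sin{\left(2 \right)}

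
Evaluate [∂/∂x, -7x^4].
- 28 x^{3}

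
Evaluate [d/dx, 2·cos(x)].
- 2 \sin{\left(x \right)}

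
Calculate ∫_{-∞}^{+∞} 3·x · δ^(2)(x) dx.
0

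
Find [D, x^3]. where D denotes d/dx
3 x^{2}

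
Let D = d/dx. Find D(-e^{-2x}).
2 e^{- 2 x}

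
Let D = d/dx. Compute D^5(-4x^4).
0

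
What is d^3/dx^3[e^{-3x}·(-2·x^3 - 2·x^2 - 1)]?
3 \left(18 x^{3} - 36 x^{2} + 17\right) e^{- 3 x}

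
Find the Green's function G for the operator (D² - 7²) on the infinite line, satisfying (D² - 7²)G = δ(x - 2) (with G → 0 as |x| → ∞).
-\frac{e^{-7|x - 2|}}{14}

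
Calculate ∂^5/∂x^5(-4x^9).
- 60480 x^{4}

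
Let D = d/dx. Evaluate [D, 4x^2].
8 x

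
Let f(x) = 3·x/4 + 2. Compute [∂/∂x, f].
\frac{3}{4}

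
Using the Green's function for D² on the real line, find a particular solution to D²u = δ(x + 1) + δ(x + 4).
\frac{|x + 1|}{2} + \frac{|x + 4|}{2}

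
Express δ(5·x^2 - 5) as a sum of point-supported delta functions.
\frac{\delta(x - 1) + \delta(x + 1)}{10}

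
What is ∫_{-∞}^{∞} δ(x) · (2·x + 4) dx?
4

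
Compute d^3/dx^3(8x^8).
2688 x^{5}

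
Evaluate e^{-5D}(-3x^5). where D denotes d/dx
- 3 x^{5} + 75 x^{4} - 750 x^{3} + 3750 x^{2} - 9375 x + 9375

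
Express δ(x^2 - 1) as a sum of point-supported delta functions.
\frac{\delta(x - 1) + \delta(x + 1)}{2}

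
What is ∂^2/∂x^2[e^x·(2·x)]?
2 \left(x + 2\right) e^{x}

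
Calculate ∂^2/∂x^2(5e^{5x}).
125 e^{5 x}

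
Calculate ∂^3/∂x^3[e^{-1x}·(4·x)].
4 \left(3 - x\right) e^{- x}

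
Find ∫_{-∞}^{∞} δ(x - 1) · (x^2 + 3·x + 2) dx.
6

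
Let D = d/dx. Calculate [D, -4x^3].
- 12 x^{2}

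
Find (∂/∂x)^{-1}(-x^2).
- \frac{x^{3}}{3}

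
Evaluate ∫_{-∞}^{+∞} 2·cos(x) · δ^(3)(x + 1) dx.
2 \sin{\left(1 \right)}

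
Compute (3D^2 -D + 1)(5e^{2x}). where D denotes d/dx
55 e^{2 x}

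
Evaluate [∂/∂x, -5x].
-5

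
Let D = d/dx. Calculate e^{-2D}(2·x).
2 x - 4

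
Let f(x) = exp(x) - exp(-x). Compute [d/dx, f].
2 \cosh{\left(x \right)}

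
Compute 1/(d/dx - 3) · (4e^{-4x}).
- \frac{4 e^{- 4 x}}{7}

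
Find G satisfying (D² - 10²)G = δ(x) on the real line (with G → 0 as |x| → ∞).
-\frac{e^{-10|x|}}{20}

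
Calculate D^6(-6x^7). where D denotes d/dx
- 30240 x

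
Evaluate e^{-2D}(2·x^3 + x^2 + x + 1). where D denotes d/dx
2 x^{3} - 11 x^{2} + 21 x - 13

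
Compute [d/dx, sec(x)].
\tan{\left(x \right)} \sec{\left(x \right)}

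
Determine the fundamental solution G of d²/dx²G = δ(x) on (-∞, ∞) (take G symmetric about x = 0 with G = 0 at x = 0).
\frac{|x|}{2}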